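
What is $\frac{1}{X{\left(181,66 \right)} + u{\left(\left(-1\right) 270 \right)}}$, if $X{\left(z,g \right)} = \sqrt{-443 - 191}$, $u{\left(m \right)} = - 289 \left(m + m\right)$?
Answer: $\frac{78030}{12177362117} - \frac{i \sqrt{634}}{24354724234} \approx 6.4078 \cdot 10^{-6} - 1.0339 \cdot 10^{-9} i$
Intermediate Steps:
$u{\left(m \right)} = - 578 m$ ($u{\left(m \right)} = - 289 \cdot 2 m = - 578 m$)
$X{\left(z,g \right)} = i \sqrt{634}$ ($X{\left(z,g \right)} = \sqrt{-634} = i \sqrt{634}$)
$\frac{1}{X{\left(181,66 \right)} + u{\left(\left(-1\right) 270 \right)}} = \frac{1}{i \sqrt{634} - 578 \left(\left(-1\right) 270\right)} = \frac{1}{i \sqrt{634} - -156060} = \frac{1}{i \sqrt{634} + 156060} = \frac{1}{156060 + i \sqrt{634}}$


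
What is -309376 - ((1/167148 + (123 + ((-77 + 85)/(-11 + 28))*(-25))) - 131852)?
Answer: -504753363269/2841516 ≈ -1.7764e+5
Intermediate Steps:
-309376 - ((1/167148 + (123 + ((-77 + 85)/(-11 + 28))*(-25))) - 131852) = -309376 - ((1/167148 + (123 + (8/17)*(-25))) - 131852) = -309376 - ((1/167148 + (123 - 200/17)) - 131852) = -309376 - ((1/167148 + 1891/17) - 131852) = -309376 - (316076885/2841516 - 131852) = -309376 - 1*(-374343490747/2841516) = -309376 + 374343490747/2841516 = -504753363269/2841516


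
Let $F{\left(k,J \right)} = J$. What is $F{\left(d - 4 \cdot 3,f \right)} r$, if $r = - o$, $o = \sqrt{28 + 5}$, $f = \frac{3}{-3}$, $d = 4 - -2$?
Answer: $\sqrt{33} \approx 5.7446$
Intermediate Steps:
$d = 6$ ($d = 4 + 2 = 6$)
$f = -1$ ($f = 3 \left(- \frac{1}{3}\right) = -1$)
$o = \sqrt{33} \approx 5.7446$
$r = - \sqrt{33} \approx -5.7446$
$F{\left(d - 4 \cdot 3,f \right)} r = - \left(-1\right) \sqrt{33} = \sqrt{33}$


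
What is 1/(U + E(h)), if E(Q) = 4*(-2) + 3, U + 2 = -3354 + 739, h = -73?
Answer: -1/2622 ≈ -0.00038139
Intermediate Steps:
U = -2617 (U = -2 + (-3354 + 739) = -2 - 2615 = -2617)
E(Q) = -5 (E(Q) = -8 + 3 = -5)
1/(U + E(h)) = 1/(-2617 - 5) = 1/(-2622) = -1/2622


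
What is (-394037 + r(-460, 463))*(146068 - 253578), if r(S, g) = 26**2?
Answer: 42290241110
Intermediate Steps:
r(S, g) = 676
(-394037 + r(-460, 463))*(146068 - 253578) = (-394037 + 676)*(146068 - 253578) = -393361*(-107510) = 42290241110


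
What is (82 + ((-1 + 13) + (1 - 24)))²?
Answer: 5041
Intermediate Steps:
(82 + ((-1 + 13) + (1 - 24)))² = (82 + (12 - 23))² = (82 - 11)² = 71² = 5041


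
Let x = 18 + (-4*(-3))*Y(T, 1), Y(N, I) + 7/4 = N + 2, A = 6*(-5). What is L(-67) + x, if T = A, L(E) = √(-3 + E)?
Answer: -339 + I*√70 ≈ -339.0 + 8.3666*I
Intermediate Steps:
A = -30
T = -30
Y(N, I) = ¼ + N (Y(N, I) = -7/4 + (N + 2) = -7/4 + (2 + N) = ¼ + N)
x = -339 (x = 18 + (-4*(-3))*(¼ - 30) = 18 + 12*(-119/4) = 18 - 357 = -339)
L(-67) + x = √(-3 - 67) - 339 = √(-70) - 339 = I*√70 - 339 = -339 + I*√70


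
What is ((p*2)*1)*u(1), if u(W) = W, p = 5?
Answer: 10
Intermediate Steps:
((p*2)*1)*u(1) = ((5*2)*1)*1 = (10*1)*1 = 10*1 = 10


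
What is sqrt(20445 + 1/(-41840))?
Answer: sqrt(2236920159385)/10460 ≈ 142.99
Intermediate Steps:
sqrt(20445 + 1/(-41840)) = sqrt(20445 - 1/41840) = sqrt(855418799/41840) = sqrt(2236920159385)/10460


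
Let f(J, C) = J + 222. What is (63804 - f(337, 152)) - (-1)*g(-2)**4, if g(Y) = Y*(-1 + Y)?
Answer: 64541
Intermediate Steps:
f(J, C) = 222 + J
(63804 - f(337, 152)) - (-1)*g(-2)**4 = (63804 - (222 + 337)) - (-1)*(-2*(-1 - 2))**4 = (63804 - 1*559) - (-1)*(-2*(-3))**4 = (63804 - 559) - (-1)*6**4 = 63245 - (-1)*1296 = 63245 - 1*(-1296) = 63245 + 1296 = 64541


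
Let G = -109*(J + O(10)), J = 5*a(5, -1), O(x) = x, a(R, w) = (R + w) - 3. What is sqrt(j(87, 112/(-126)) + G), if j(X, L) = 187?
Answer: 2*I*sqrt(362) ≈ 38.053*I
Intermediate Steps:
a(R, w) = -3 + R + w
J = 5 (J = 5*(-3 + 5 - 1) = 5*1 = 5)
G = -1635 (G = -109*(5 + 10) = -109*15 = -1635)
sqrt(j(87, 112/(-126)) + G) = sqrt(187 - 1635) = sqrt(-1448) = 2*I*sqrt(362)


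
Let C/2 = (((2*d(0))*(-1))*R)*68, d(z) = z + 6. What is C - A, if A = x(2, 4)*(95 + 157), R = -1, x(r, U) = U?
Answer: 624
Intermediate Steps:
d(z) = 6 + z
A = 1008 (A = 4*(95 + 157) = 4*252 = 1008)
C = 1632 (C = 2*((((2*(6 + 0))*(-1))*(-1))*68) = 2*((((2*6)*(-1))*(-1))*68) = 2*(((12*(-1))*(-1))*68) = 2*(-12*(-1)*68) = 2*(12*68) = 2*816 = 1632)
C - A = 1632 - 1*1008 = 1632 - 1008 = 624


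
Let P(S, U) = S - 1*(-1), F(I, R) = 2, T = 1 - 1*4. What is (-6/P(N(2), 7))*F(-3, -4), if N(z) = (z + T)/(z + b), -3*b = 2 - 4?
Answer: -96/5 ≈ -19.200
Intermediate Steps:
T = -3 (T = 1 - 4 = -3)
b = ⅔ (b = -(2 - 4)/3 = -⅓*(-2) = ⅔ ≈ 0.66667)
N(z) = (-3 + z)/(⅔ + z) (N(z) = (z - 3)/(z + ⅔) = (-3 + z)/(⅔ + z))
P(S, U) = 1 + S (P(S, U) = S + 1 = 1 + S)
(-6/P(N(2), 7))*F(-3, -4) = -6/(1 + 3*(-3 + 2)/(2 + 3*2))*2 = -6/(1 + 3*(-1)/(2 + 6))*2 = -6/(1 + 3*(-1)/8)*2 = -6/(1 + 3*(⅛)*(-1))*2 = -6/(1 - 3/8)*2 = -6/5/8*2 = -6*8/5*2 = -48/5*2 = -96/5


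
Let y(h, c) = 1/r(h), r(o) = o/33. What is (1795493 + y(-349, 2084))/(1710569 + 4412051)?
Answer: 156656756/534198595 ≈ 0.29326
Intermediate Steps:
r(o) = o/33 (r(o) = o*(1/33) = o/33)
y(h, c) = 33/h (y(h, c) = 1/(h/33) = 33/h)
(1795493 + y(-349, 2084))/(1710569 + 4412051) = (1795493 + 33/(-349))/(1710569 + 4412051) = (1795493 + 33*(-1/349))/6122620 = (1795493 - 33/349)*(1/6122620) = (626627024/349)*(1/6122620) = 156656756/534198595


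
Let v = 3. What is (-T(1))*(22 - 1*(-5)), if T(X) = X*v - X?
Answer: -54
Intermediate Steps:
T(X) = 2*X (T(X) = X*3 - X = 3*X - X = 2*X)
(-T(1))*(22 - 1*(-5)) = (-2)*(22 - 1*(-5)) = (-1*2)*(22 + 5) = -2*27 = -54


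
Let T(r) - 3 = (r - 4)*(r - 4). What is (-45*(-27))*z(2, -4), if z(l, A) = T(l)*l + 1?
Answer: 18225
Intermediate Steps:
T(r) = 3 + (-4 + r)² (T(r) = 3 + (r - 4)*(r - 4) = 3 + (-4 + r)*(-4 + r) = 3 + (-4 + r)²)
z(l, A) = 1 + l*(3 + (-4 + l)²) (z(l, A) = (3 + (-4 + l)²)*l + 1 = l*(3 + (-4 + l)²) + 1 = 1 + l*(3 + (-4 + l)²))
(-45*(-27))*z(2, -4) = (-45*(-27))*(1 + 2*(3 + (-4 + 2)²)) = 1215*(1 + 2*(3 + (-2)²)) = 1215*(1 + 2*(3 + 4)) = 1215*(1 + 2*7) = 1215*(1 + 14) = 1215*15 = 18225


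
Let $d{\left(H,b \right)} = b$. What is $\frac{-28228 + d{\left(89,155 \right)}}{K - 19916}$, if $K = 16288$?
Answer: $\frac{28073}{3628} \approx 7.7379$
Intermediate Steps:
$\frac{-28228 + d{\left(89,155 \right)}}{K - 19916} = \frac{-28228 + 155}{16288 - 19916} = - \frac{28073}{-3628} = \left(-28073\right) \left(- \frac{1}{3628}\right) = \frac{28073}{3628}$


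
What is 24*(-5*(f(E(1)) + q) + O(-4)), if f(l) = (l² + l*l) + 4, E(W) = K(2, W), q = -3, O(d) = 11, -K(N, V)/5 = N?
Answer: -23856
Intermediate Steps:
K(N, V) = -5*N
E(W) = -10 (E(W) = -5*2 = -10)
f(l) = 4 + 2*l² (f(l) = (l² + l²) + 4 = 2*l² + 4 = 4 + 2*l²)
24*(-5*(f(E(1)) + q) + O(-4)) = 24*(-5*((4 + 2*(-10)²) - 3) + 11) = 24*(-5*((4 + 2*100) - 3) + 11) = 24*(-5*((4 + 200) - 3) + 11) = 24*(-5*(204 - 3) + 11) = 24*(-5*201 + 11) = 24*(-1005 + 11) = 24*(-994) = -23856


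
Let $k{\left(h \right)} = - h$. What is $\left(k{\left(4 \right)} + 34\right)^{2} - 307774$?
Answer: $-306874$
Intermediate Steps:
$\left(k{\left(4 \right)} + 34\right)^{2} - 307774 = \left(\left(-1\right) 4 + 34\right)^{2} - 307774 = \left(-4 + 34\right)^{2} - 307774 = 30^{2} - 307774 = 900 - 307774 = -306874$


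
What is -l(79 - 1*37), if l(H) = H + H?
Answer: -84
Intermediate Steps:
l(H) = 2*H
-l(79 - 1*37) = -2*(79 - 1*37) = -2*(79 - 37) = -2*42 = -1*84 = -84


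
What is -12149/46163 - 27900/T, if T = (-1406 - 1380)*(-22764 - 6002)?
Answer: -243733507256/924899663597 ≈ -0.26352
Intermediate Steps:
T = 80142076 (T = -2786*(-28766) = 80142076)
-12149/46163 - 27900/T = -12149/46163 - 27900/80142076 = -12149*1/46163 - 27900*1/80142076 = -12149/46163 - 6975/20035519 = -243733507256/924899663597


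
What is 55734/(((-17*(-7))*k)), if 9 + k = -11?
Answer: -3981/170 ≈ -23.418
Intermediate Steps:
k = -20 (k = -9 - 11 = -20)
55734/(((-17*(-7))*k)) = 55734/((-17*(-7)*(-20))) = 55734/((119*(-20))) = 55734/(-2380) = 55734*(-1/2380) = -3981/170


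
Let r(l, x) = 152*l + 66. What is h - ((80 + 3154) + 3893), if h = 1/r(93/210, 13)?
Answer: -33254547/4666 ≈ -7127.0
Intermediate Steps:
r(l, x) = 66 + 152*l
h = 35/4666 (h = 1/(66 + 152*(93/210)) = 1/(66 + 152*(93*(1/210))) = 1/(66 + 152*(31/70)) = 1/(66 + 2356/35) = 1/(4666/35) = 35/4666 ≈ 0.0075011)
h - ((80 + 3154) + 3893) = 35/4666 - ((80 + 3154) + 3893) = 35/4666 - (3234 + 3893) = 35/4666 - 1*7127 = 35/4666 - 7127 = -33254547/4666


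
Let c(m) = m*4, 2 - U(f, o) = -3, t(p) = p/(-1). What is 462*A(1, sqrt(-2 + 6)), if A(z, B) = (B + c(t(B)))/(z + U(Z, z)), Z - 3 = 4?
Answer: -462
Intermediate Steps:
Z = 7 (Z = 3 + 4 = 7)
t(p) = -p (t(p) = p*(-1) = -p)
U(f, o) = 5 (U(f, o) = 2 - 1*(-3) = 2 + 3 = 5)
c(m) = 4*m
A(z, B) = -3*B/(5 + z) (A(z, B) = (B + 4*(-B))/(z + 5) = (B - 4*B)/(5 + z) = (-3*B)/(5 + z) = -3*B/(5 + z))
462*A(1, sqrt(-2 + 6)) = 462*(-3*sqrt(-2 + 6)/(5 + 1)) = 462*(-3*sqrt(4)/6) = 462*(-3*2*1/6) = 462*(-1) = -462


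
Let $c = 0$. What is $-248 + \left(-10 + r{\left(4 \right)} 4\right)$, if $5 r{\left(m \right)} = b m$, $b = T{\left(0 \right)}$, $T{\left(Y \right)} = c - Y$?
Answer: $-258$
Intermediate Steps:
$T{\left(Y \right)} = - Y$ ($T{\left(Y \right)} = 0 - Y = - Y$)
$b = 0$ ($b = \left(-1\right) 0 = 0$)
$r{\left(m \right)} = 0$ ($r{\left(m \right)} = \frac{0 m}{5} = \frac{1}{5} \cdot 0 = 0$)
$-248 + \left(-10 + r{\left(4 \right)} 4\right) = -248 + \left(-10 + 0 \cdot 4\right) = -248 + \left(-10 + 0\right) = -248 - 10 = -258$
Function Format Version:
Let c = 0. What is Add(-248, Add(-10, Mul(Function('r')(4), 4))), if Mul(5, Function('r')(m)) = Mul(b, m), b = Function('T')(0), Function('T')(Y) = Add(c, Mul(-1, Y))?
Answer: -258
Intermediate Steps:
Function('T')(Y) = Mul(-1, Y) (Function('T')(Y) = Add(0, Mul(-1, Y)) = Mul(-1, Y))
b = 0 (b = Mul(-1, 0) = 0)
Function('r')(m) = 0 (Function('r')(m) = Mul(Rational(1, 5), Mul(0, m)) = Mul(Rational(1, 5), 0) = 0)
Add(-248, Add(-10, Mul(Function('r')(4), 4))) = Add(-248, Add(-10, Mul(0, 4))) = Add(-248, Add(-10, 0)) = Add(-248, -10) = -258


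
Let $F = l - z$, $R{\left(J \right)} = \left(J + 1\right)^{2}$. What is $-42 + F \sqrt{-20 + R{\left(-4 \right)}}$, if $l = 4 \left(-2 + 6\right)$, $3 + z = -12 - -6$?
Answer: $-42 + 25 i \sqrt{11} \approx -42.0 + 82.916 i$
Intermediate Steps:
$z = -9$ ($z = -3 - 6 = -9$)
$R{\left(J \right)} = \left(1 + J\right)^{2}$
$l = 16$ ($l = 4 \cdot 4 = 16$)
$F = 25$ ($F = 16 - -9 = 16 + 9 = 25$)
$-42 + F \sqrt{-20 + R{\left(-4 \right)}} = -42 + 25 \sqrt{-20 + \left(1 - 4\right)^{2}} = -42 + 25 \sqrt{-20 + \left(-3\right)^{2}} = -42 + 25 \sqrt{-20 + 9} = -42 + 25 \sqrt{-11} = -42 + 25 i \sqrt{11}$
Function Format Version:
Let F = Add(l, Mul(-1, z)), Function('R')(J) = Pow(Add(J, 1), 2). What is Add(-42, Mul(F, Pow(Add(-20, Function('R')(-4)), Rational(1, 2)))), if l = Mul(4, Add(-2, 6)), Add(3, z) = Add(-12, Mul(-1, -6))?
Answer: Add(-42, Mul(25, I, Pow(11, Rational(1, 2)))) ≈ Add(-42.000, Mul(82.916, I))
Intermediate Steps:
z = -9 (z = Add(-3, Add(-12, Mul(-1, -6))) = Add(-3, Add(-12, 6)) = Add(-3, -6) = -9)
Function('R')(J) = Pow(Add(1, J), 2)
l = 16 (l = Mul(4, 4) = 16)
F = 25 (F = Add(16, Mul(-1, -9)) = Add(16, 9) = 25)
Add(-42, Mul(F, Pow(Add(-20, Function('R')(-4)), Rational(1, 2)))) = Add(-42, Mul(25, Pow(Add(-20, Pow(Add(1, -4), 2)), Rational(1, 2)))) = Add(-42, Mul(25, Pow(Add(-20, Pow(-3, 2)), Rational(1, 2)))) = Add(-42, Mul(25, Pow(Add(-20, 9), Rational(1, 2)))) = Add(-42, Mul(25, Pow(-11, Rational(1, 2)))) = Add(-42, Mul(25, Mul(I, Pow(11, Rational(1, 2))))) = Add(-42, Mul(25, I, Pow(11, Rational(1, 2))))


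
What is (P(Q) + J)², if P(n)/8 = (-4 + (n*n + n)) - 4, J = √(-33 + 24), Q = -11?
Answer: 665847 + 4896*I ≈ 6.6585e+5 + 4896.0*I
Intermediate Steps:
J = 3*I (J = √(-9) = 3*I ≈ 3.0*I)
P(n) = -64 + 8*n + 8*n² (P(n) = 8*((-4 + (n*n + n)) - 4) = 8*((-4 + (n² + n)) - 4) = 8*((-4 + (n + n²)) - 4) = 8*((-4 + n + n²) - 4) = 8*(-8 + n + n²) = -64 + 8*n + 8*n²)
(P(Q) + J)² = ((-64 + 8*(-11) + 8*(-11)²) + 3*I)² = ((-64 - 88 + 8*121) + 3*I)² = ((-64 - 88 + 968) + 3*I)² = (816 + 3*I)²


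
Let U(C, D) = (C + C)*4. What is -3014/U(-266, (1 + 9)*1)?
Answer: 1507/1064 ≈ 1.4164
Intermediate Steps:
U(C, D) = 8*C (U(C, D) = (2*C)*4 = 8*C)
-3014/U(-266, (1 + 9)*1) = -3014/(8*(-266)) = -3014/(-2128) = -3014*(-1/2128) = 1507/1064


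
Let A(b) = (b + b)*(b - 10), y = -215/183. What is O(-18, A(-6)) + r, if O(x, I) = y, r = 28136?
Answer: 5148673/183 ≈ 28135.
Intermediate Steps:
y = -215/183 (y = -215*1/183 = -215/183 ≈ -1.1749)
A(b) = 2*b*(-10 + b) (A(b) = (2*b)*(-10 + b) = 2*b*(-10 + b))
O(x, I) = -215/183
O(-18, A(-6)) + r = -215/183 + 28136 = 5148673/183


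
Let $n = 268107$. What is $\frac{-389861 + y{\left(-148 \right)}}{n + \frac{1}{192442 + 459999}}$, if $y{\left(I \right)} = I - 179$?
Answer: $- \frac{63643662227}{43730999797} \approx -1.4553$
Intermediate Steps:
$y{\left(I \right)} = -179 + I$
$\frac{-389861 + y{\left(-148 \right)}}{n + \frac{1}{192442 + 459999}} = \frac{-389861 - 327}{268107 + \frac{1}{192442 + 459999}} = \frac{-389861 - 327}{268107 + \frac{1}{652441}} = - \frac{390188}{268107 + \frac{1}{652441}} = - \frac{390188}{\frac{174923999188}{652441}} = \left(-390188\right) \frac{652441}{174923999188} = - \frac{63643662227}{43730999797}$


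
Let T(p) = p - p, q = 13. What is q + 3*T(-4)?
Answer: 13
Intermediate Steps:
T(p) = 0
q + 3*T(-4) = 13 + 3*0 = 13 + 0 = 13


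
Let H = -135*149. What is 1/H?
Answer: -1/20115 ≈ -4.9714e-5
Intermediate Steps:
H = -20115
1/H = 1/(-20115) = -1/20115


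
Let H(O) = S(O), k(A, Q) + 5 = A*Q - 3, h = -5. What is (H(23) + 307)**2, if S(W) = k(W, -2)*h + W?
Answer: 360000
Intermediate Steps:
k(A, Q) = -8 + A*Q (k(A, Q) = -5 + (A*Q - 3) = -5 + (-3 + A*Q) = -8 + A*Q)
S(W) = 40 + 11*W (S(W) = (-8 + W*(-2))*(-5) + W = (-8 - 2*W)*(-5) + W = (40 + 10*W) + W = 40 + 11*W)
H(O) = 40 + 11*O
(H(23) + 307)**2 = ((40 + 11*23) + 307)**2 = ((40 + 253) + 307)**2 = (293 + 307)**2 = 600**2 = 360000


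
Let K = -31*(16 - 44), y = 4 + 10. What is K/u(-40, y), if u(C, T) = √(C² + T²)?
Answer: 434*√449/449 ≈ 20.482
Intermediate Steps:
y = 14
K = 868 (K = -31*(-28) = 868)
K/u(-40, y) = 868/(√((-40)² + 14²)) = 868/(√(1600 + 196)) = 868/(√1796) = 868/((2*√449)) = 868*(√449/898) = 434*√449/449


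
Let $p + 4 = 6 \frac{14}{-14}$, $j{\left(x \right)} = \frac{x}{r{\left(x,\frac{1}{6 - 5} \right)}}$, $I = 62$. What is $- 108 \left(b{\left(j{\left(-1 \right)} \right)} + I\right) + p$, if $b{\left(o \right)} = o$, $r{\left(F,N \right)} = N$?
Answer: $-6598$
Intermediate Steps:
$j{\left(x \right)} = x$ ($j{\left(x \right)} = \frac{x}{\frac{1}{6 - 5}} = \frac{x}{1^{-1}} = \frac{x}{1} = x 1 = x$)
$p = -10$ ($p = -4 + 6 \frac{14}{-14} = -4 + 6 \cdot 14 \left(- \frac{1}{14}\right) = -4 + 6 \left(-1\right) = -4 - 6 = -10$)
$- 108 \left(b{\left(j{\left(-1 \right)} \right)} + I\right) + p = - 108 \left(-1 + 62\right) - 10 = \left(-108\right) 61 - 10 = -6588 - 10 = -6598$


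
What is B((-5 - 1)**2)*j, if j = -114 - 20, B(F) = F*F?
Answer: -173664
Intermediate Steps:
B(F) = F**2
j = -134
B((-5 - 1)**2)*j = ((-5 - 1)**2)**2*(-134) = ((-6)**2)**2*(-134) = 36**2*(-134) = 1296*(-134) = -173664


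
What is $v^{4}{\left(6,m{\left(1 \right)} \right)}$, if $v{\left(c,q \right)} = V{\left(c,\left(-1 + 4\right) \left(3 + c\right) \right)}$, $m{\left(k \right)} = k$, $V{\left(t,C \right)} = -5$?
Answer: $625$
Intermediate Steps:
$v{\left(c,q \right)} = -5$
$v^{4}{\left(6,m{\left(1 \right)} \right)} = \left(-5\right)^{4} = 625$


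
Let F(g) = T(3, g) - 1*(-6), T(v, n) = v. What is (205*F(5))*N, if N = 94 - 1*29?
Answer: 119925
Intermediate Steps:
F(g) = 9 (F(g) = 3 - 1*(-6) = 3 + 6 = 9)
N = 65 (N = 94 - 29 = 65)
(205*F(5))*N = (205*9)*65 = 1845*65 = 119925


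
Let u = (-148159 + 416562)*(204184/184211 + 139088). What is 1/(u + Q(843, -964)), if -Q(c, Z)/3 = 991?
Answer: 184211/6876952340608753 ≈ 2.6787e-11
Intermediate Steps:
Q(c, Z) = -2973 (Q(c, Z) = -3*991 = -2973)
u = 6876952888268056/184211 (u = 268403*(204184*(1/184211) + 139088) = 268403*(204184/184211 + 139088) = 268403*(25621743752/184211) = 6876952888268056/184211 ≈ 3.7332e+10)
1/(u + Q(843, -964)) = 1/(6876952888268056/184211 - 2973) = 1/(6876952340608753/184211) = 184211/6876952340608753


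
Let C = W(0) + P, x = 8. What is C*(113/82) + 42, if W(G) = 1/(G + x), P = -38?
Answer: -6687/656 ≈ -10.194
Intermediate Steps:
W(G) = 1/(8 + G) (W(G) = 1/(G + 8) = 1/(8 + G))
C = -303/8 (C = 1/(8 + 0) - 38 = 1/8 - 38 = ⅛ - 38 = -303/8 ≈ -37.875)
C*(113/82) + 42 = -34239/(8*82) + 42 = -303/8*113/82 + 42 = -34239/656 + 42 = -6687/656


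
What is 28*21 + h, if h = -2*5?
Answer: 578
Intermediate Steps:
h = -10
28*21 + h = 28*21 - 10 = 588 - 10 = 578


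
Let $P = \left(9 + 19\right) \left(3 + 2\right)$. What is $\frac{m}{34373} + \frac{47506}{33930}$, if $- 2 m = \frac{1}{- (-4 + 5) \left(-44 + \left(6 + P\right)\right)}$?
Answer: $\frac{55519412747}{39653380260} \approx 1.4001$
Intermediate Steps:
$P = 140$ ($P = 28 \cdot 5 = 140$)
$m = \frac{1}{204}$ ($m = - \frac{1}{2 - (-4 + 5) \left(-44 + \left(6 + 140\right)\right)} = - \frac{1}{2 \left(-1\right) 1 \left(-44 + 146\right)} = - \frac{1}{2 \left(\left(-1\right) 102\right)} = - \frac{1}{2 \left(-102\right)} = \left(- \frac{1}{2}\right) \left(- \frac{1}{102}\right) = \frac{1}{204} \approx 0.004902$)
$\frac{m}{34373} + \frac{47506}{33930} = \frac{1}{204 \cdot 34373} + \frac{47506}{33930} = \frac{1}{204} \cdot \frac{1}{34373} + 47506 \cdot \frac{1}{33930} = \frac{1}{7012092} + \frac{23753}{16965} = \frac{55519412747}{39653380260}$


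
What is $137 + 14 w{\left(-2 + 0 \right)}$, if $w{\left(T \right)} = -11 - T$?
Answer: $11$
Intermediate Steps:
$137 + 14 w{\left(-2 + 0 \right)} = 137 + 14 \left(-11 - \left(-2 + 0\right)\right) = 137 + 14 \left(-11 - -2\right) = 137 + 14 \left(-11 + 2\right) = 137 + 14 \left(-9\right) = 137 - 126 = 11$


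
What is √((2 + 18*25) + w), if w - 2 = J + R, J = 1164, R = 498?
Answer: 46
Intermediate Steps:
w = 1664 (w = 2 + (1164 + 498) = 2 + 1662 = 1664)
√((2 + 18*25) + w) = √((2 + 18*25) + 1664) = √((2 + 450) + 1664) = √(452 + 1664) = √2116 = 46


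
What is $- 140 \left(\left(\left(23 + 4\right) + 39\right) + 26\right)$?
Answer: $-12880$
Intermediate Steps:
$- 140 \left(\left(\left(23 + 4\right) + 39\right) + 26\right) = - 140 \left(\left(27 + 39\right) + 26\right) = - 140 \left(66 + 26\right) = \left(-140\right) 92 = -12880$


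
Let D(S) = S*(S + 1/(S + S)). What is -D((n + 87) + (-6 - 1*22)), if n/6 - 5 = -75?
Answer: -260643/2 ≈ -1.3032e+5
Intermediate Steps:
n = -420 (n = 30 + 6*(-75) = 30 - 450 = -420)
D(S) = S*(S + 1/(2*S))
-D((n + 87) + (-6 - 1*22)) = -(½ + ((-420 + 87) + (-6 - 1*22))²) = -(½ + (-333 + (-6 - 22))²) = -(½ + (-333 - 28)²) = -(½ + (-361)²) = -(½ + 130321) = -1*260643/2 = -260643/2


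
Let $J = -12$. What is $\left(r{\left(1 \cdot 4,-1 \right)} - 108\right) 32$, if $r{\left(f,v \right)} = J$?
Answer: $-3840$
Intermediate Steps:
$r{\left(f,v \right)} = -12$
$\left(r{\left(1 \cdot 4,-1 \right)} - 108\right) 32 = \left(-12 - 108\right) 32 = \left(-120\right) 32 = -3840$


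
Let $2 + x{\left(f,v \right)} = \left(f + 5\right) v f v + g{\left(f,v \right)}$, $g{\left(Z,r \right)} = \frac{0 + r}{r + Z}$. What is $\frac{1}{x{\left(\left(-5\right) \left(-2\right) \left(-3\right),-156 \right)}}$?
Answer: $\frac{31}{565811964} \approx 5.4789 \cdot 10^{-8}$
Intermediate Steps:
$g{\left(Z,r \right)} = \frac{r}{Z + r}$
$x{\left(f,v \right)} = -2 + \frac{v}{f + v} + f v^{2} \left(5 + f\right)$ ($x{\left(f,v \right)} = -2 + \left(\left(f + 5\right) v f v + \frac{v}{f + v}\right) = -2 + \left(\left(5 + f\right) v f v + \frac{v}{f + v}\right) = -2 + \left(v \left(5 + f\right) f v + \frac{v}{f + v}\right) = -2 + \left(f v \left(5 + f\right) v + \frac{v}{f + v}\right) = -2 + \left(f v^{2} \left(5 + f\right) + \frac{v}{f + v}\right) = -2 + \left(\frac{v}{f + v} + f v^{2} \left(5 + f\right)\right) = -2 + \frac{v}{f + v} + f v^{2} \left(5 + f\right)$)
$\frac{1}{x{\left(\left(-5\right) \left(-2\right) \left(-3\right),-156 \right)}} = \frac{1}{\frac{1}{\left(-5\right) \left(-2\right) \left(-3\right) - 156} \left(-156 + \left(\left(-5\right) \left(-2\right) \left(-3\right) - 156\right) \left(-2 + \left(\left(-5\right) \left(-2\right) \left(-3\right)\right)^{2} \left(-156\right)^{2} + 5 \left(-5\right) \left(-2\right) \left(-3\right) \left(-156\right)^{2}\right)\right)} = \frac{1}{\frac{1}{10 \left(-3\right) - 156} \left(-156 + \left(10 \left(-3\right) - 156\right) \left(-2 + \left(10 \left(-3\right)\right)^{2} \cdot 24336 + 5 \cdot 10 \left(-3\right) 24336\right)\right)} = \frac{1}{\frac{1}{-30 - 156} \left(-156 + \left(-30 - 156\right) \left(-2 + \left(-30\right)^{2} \cdot 24336 + 5 \left(-30\right) 24336\right)\right)} = \frac{1}{\frac{1}{-186} \left(-156 - 186 \left(-2 + 900 \cdot 24336 - 3650400\right)\right)} = \frac{1}{\left(- \frac{1}{186}\right) \left(-156 - 186 \left(-2 + 21902400 - 3650400\right)\right)} = \frac{1}{\left(- \frac{1}{186}\right) \left(-156 - 3394871628\right)} = \frac{1}{\left(- \frac{1}{186}\right) \left(-3394871784\right)} = \frac{1}{\frac{565811964}{31}} = \frac{31}{565811964}$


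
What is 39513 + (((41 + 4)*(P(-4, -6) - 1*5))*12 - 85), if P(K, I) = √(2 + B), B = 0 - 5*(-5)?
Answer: 36728 + 1620*√3 ≈ 39534.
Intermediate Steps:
B = 25 (B = 0 + 25 = 25)
P(K, I) = 3*√3 (P(K, I) = √(2 + 25) = √27 = 3*√3)
39513 + (((41 + 4)*(P(-4, -6) - 1*5))*12 - 85) = 39513 + (((41 + 4)*(3*√3 - 1*5))*12 - 85) = 39513 + ((45*(3*√3 - 5))*12 - 85) = 39513 + ((45*(-5 + 3*√3))*12 - 85) = 39513 + ((-225 + 135*√3)*12 - 85) = 39513 + ((-2700 + 1620*√3) - 85) = 39513 + (-2785 + 1620*√3) = 36728 + 1620*√3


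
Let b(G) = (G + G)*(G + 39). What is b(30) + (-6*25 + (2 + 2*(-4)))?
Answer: 3984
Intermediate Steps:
b(G) = 2*G*(39 + G) (b(G) = (2*G)*(39 + G) = 2*G*(39 + G))
b(30) + (-6*25 + (2 + 2*(-4))) = 2*30*(39 + 30) + (-6*25 + (2 + 2*(-4))) = 2*30*69 + (-150 + (2 - 8)) = 4140 + (-150 - 6) = 4140 - 156 = 3984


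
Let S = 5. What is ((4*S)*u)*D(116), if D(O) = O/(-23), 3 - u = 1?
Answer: -4640/23 ≈ -201.74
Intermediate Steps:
u = 2 (u = 3 - 1*1 = 3 - 1 = 2)
D(O) = -O/23 (D(O) = O*(-1/23) = -O/23)
((4*S)*u)*D(116) = ((4*5)*2)*(-1/23*116) = (20*2)*(-116/23) = 40*(-116/23) = -4640/23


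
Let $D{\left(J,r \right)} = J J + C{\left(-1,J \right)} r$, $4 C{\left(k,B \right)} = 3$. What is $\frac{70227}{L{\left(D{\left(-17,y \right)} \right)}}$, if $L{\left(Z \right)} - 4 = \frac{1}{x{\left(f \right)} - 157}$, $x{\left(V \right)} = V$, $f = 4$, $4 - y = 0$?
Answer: $\frac{10744731}{611} \approx 17586.0$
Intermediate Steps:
$y = 4$ ($y = 4 - 0 = 4 + 0 = 4$)
$C{\left(k,B \right)} = \frac{3}{4}$ ($C{\left(k,B \right)} = \frac{1}{4} \cdot 3 = \frac{3}{4}$)
$D{\left(J,r \right)} = J^{2} + \frac{3 r}{4}$ ($D{\left(J,r \right)} = J J + \frac{3 r}{4} = J^{2} + \frac{3 r}{4}$)
$L{\left(Z \right)} = \frac{611}{153}$ ($L{\left(Z \right)} = 4 + \frac{1}{4 - 157} = 4 + \frac{1}{-153} = 4 - \frac{1}{153} = \frac{611}{153}$)
$\frac{70227}{L{\left(D{\left(-17,y \right)} \right)}} = \frac{70227}{\frac{611}{153}} = 70227 \cdot \frac{153}{611} = \frac{10744731}{611}$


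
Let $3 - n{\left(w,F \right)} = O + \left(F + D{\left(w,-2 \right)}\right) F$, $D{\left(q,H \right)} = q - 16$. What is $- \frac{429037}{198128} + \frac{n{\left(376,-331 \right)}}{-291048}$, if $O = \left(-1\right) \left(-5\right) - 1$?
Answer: $- \frac{2263785595}{1029727824} \approx -2.1984$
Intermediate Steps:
$D{\left(q,H \right)} = -16 + q$ ($D{\left(q,H \right)} = q - 16 = -16 + q$)
$O = 4$ ($O = 5 - 1 = 4$)
$n{\left(w,F \right)} = -1 - F \left(-16 + F + w\right)$ ($n{\left(w,F \right)} = 3 - \left(4 + \left(F + \left(-16 + w\right)\right) F\right) = 3 - \left(4 + \left(-16 + F + w\right) F\right) = 3 - \left(4 + F \left(-16 + F + w\right)\right) = -1 - F \left(-16 + F + w\right)$)
$- \frac{429037}{198128} + \frac{n{\left(376,-331 \right)}}{-291048} = - \frac{429037}{198128} + \frac{-1 - \left(-331\right)^{2} - - 331 \left(-16 + 376\right)}{-291048} = \left(-429037\right) \frac{1}{198128} + \left(-1 - 109561 - \left(-331\right) 360\right) \left(- \frac{1}{291048}\right) = - \frac{61291}{28304} + \left(-1 - 109561 + 119160\right) \left(- \frac{1}{291048}\right) = - \frac{61291}{28304} + 9598 \left(- \frac{1}{291048}\right) = - \frac{61291}{28304} - \frac{4799}{145524} = - \frac{2263785595}{1029727824}$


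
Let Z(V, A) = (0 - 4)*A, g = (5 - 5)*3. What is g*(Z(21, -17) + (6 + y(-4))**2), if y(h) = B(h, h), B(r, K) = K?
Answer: 0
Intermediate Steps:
y(h) = h
g = 0 (g = 0*3 = 0)
Z(V, A) = -4*A
g*(Z(21, -17) + (6 + y(-4))**2) = 0*(-4*(-17) + (6 - 4)**2) = 0*(68 + 2**2) = 0*(68 + 4) = 0*72 = 0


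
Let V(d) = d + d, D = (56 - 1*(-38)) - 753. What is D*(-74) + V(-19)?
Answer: 48728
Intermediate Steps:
D = -659 (D = (56 + 38) - 753 = 94 - 753 = -659)
V(d) = 2*d
D*(-74) + V(-19) = -659*(-74) + 2*(-19) = 48766 - 38 = 48728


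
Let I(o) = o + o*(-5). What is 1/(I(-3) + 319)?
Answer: 1/331 ≈ 0.0030211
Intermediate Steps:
I(o) = -4*o (I(o) = o - 5*o = -4*o)
1/(I(-3) + 319) = 1/(-4*(-3) + 319) = 1/(12 + 319) = 1/331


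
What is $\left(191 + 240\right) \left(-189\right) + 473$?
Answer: $-80986$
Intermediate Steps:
$\left(191 + 240\right) \left(-189\right) + 473 = 431 \left(-189\right) + 473 = -81459 + 473 = -80986$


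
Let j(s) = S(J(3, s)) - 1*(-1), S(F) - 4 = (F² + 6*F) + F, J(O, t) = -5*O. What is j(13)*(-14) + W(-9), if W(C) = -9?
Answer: -1759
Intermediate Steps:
S(F) = 4 + F² + 7*F (S(F) = 4 + ((F² + 6*F) + F) = 4 + (F² + 7*F) = 4 + F² + 7*F)
j(s) = 125 (j(s) = (4 + (-5*3)² + 7*(-5*3)) - 1*(-1) = (4 + (-15)² + 7*(-15)) + 1 = (4 + 225 - 105) + 1 = 124 + 1 = 125)
j(13)*(-14) + W(-9) = 125*(-14) - 9 = -1750 - 9 = -1759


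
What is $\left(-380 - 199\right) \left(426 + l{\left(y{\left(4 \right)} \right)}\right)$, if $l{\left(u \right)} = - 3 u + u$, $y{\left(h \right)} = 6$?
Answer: $-239706$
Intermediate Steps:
$l{\left(u \right)} = - 2 u$
$\left(-380 - 199\right) \left(426 + l{\left(y{\left(4 \right)} \right)}\right) = \left(-380 - 199\right) \left(426 - 12\right) = - 579 \left(426 - 12\right) = \left(-579\right) 414 = -239706$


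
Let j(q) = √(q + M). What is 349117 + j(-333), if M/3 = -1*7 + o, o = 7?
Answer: 349117 + 3*I*√37 ≈ 3.4912e+5 + 18.248*I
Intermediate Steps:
M = 0 (M = 3*(-1*7 + 7) = 3*(-7 + 7) = 3*0 = 0)
j(q) = √q (j(q) = √(q + 0) = √q)
349117 + j(-333) = 349117 + √(-333) = 349117 + 3*I*√37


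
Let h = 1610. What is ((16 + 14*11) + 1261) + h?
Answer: 3041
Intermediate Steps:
((16 + 14*11) + 1261) + h = ((16 + 14*11) + 1261) + 1610 = ((16 + 154) + 1261) + 1610 = (170 + 1261) + 1610 = 1431 + 1610 = 3041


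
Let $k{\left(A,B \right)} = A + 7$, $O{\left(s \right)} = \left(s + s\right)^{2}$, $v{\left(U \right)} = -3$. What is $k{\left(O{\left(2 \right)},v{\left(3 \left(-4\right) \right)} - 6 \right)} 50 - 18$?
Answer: $1132$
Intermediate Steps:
$O{\left(s \right)} = 4 s^{2}$ ($O{\left(s \right)} = \left(2 s\right)^{2} = 4 s^{2}$)
$k{\left(A,B \right)} = 7 + A$
$k{\left(O{\left(2 \right)},v{\left(3 \left(-4\right) \right)} - 6 \right)} 50 - 18 = \left(7 + 4 \cdot 2^{2}\right) 50 - 18 = \left(7 + 4 \cdot 4\right) 50 - 18 = \left(7 + 16\right) 50 - 18 = 23 \cdot 50 - 18 = 1150 - 18 = 1132$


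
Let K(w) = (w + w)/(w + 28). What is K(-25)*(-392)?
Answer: 19600/3 ≈ 6533.3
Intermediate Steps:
K(w) = 2*w/(28 + w) (K(w) = (2*w)/(28 + w) = 2*w/(28 + w))
K(-25)*(-392) = (2*(-25)/(28 - 25))*(-392) = (2*(-25)/3)*(-392) = (2*(-25)*(⅓))*(-392) = -50/3*(-392) = 19600/3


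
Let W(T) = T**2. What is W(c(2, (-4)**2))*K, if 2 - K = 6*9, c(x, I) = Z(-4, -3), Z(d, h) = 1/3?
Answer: -52/9 ≈ -5.7778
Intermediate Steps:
Z(d, h) = 1/3
c(x, I) = 1/3
K = -52 (K = 2 - 6*9 = 2 - 1*54 = 2 - 54 = -52)
W(c(2, (-4)**2))*K = (1/3)**2*(-52) = (1/9)*(-52) = -52/9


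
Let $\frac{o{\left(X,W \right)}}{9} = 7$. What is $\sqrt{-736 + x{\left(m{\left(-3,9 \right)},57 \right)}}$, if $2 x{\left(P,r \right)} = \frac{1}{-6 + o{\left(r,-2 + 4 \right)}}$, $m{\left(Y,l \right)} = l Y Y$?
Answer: $\frac{i \sqrt{9564942}}{114} \approx 27.129 i$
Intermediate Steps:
$m{\left(Y,l \right)} = l Y^{2}$ ($m{\left(Y,l \right)} = Y l Y = l Y^{2}$)
$o{\left(X,W \right)} = 63$ ($o{\left(X,W \right)} = 9 \cdot 7 = 63$)
$x{\left(P,r \right)} = \frac{1}{114}$ ($x{\left(P,r \right)} = \frac{1}{2 \left(-6 + 63\right)} = \frac{1}{2 \cdot 57} = \frac{1}{2} \cdot \frac{1}{57} = \frac{1}{114}$)
$\sqrt{-736 + x{\left(m{\left(-3,9 \right)},57 \right)}} = \sqrt{-736 + \frac{1}{114}} = \sqrt{- \frac{83903}{114}} = \frac{i \sqrt{9564942}}{114}$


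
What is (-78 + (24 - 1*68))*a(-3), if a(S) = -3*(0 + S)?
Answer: -1098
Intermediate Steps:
a(S) = -3*S
(-78 + (24 - 1*68))*a(-3) = (-78 + (24 - 1*68))*(-3*(-3)) = (-78 + (24 - 68))*9 = (-78 - 44)*9 = -122*9 = -1098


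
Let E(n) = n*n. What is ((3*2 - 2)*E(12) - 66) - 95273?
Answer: -94763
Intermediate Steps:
E(n) = n**2
((3*2 - 2)*E(12) - 66) - 95273 = ((3*2 - 2)*12**2 - 66) - 95273 = ((6 - 2)*144 - 66) - 95273 = (4*144 - 66) - 95273 = (576 - 66) - 95273 = 510 - 95273 = -94763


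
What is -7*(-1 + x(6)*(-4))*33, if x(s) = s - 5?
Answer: 1155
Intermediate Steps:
x(s) = -5 + s
-7*(-1 + x(6)*(-4))*33 = -7*(-1 + (-5 + 6)*(-4))*33 = -7*(-1 + 1*(-4))*33 = -7*(-1 - 4)*33 = -7*(-5)*33 = 35*33 = 1155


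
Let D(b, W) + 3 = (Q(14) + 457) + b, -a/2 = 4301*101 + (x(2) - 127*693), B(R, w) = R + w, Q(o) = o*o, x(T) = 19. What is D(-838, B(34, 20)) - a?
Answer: 692630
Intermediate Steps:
Q(o) = o²
a = -692818 (a = -2*(4301*101 + (19 - 127*693)) = -2*(434401 + (19 - 88011)) = -2*(434401 - 87992) = -2*346409 = -692818)
D(b, W) = 650 + b (D(b, W) = -3 + ((14² + 457) + b) = -3 + ((196 + 457) + b) = -3 + (653 + b) = 650 + b)
D(-838, B(34, 20)) - a = (650 - 838) - 1*(-692818) = -188 + 692818 = 692630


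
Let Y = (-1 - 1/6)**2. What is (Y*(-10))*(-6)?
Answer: 245/3 ≈ 81.667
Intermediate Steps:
Y = 49/36 (Y = (-1 - 1*1/6)**2 = (-1 - 1/6)**2 = (-7/6)**2 = 49/36 ≈ 1.3611)
(Y*(-10))*(-6) = ((49/36)*(-10))*(-6) = -245/18*(-6) = 245/3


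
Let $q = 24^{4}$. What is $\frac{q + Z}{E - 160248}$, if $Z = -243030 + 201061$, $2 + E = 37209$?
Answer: $- \frac{289807}{123041} \approx -2.3554$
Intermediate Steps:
$E = 37207$ ($E = -2 + 37209 = 37207$)
$q = 331776$
$Z = -41969$
$\frac{q + Z}{E - 160248} = \frac{331776 - 41969}{37207 - 160248} = \frac{289807}{-123041} = 289807 \left(- \frac{1}{123041}\right) = - \frac{289807}{123041}$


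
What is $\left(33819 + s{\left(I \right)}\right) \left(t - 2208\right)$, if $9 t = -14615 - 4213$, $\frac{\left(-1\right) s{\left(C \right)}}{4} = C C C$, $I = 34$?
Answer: $530607100$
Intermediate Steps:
$s{\left(C \right)} = - 4 C^{3}$ ($s{\left(C \right)} = - 4 C C C = - 4 C^{2} C = - 4 C^{3}$)
$t = -2092$ ($t = \frac{-14615 - 4213}{9} = \frac{1}{9} \left(-18828\right) = -2092$)
$\left(33819 + s{\left(I \right)}\right) \left(t - 2208\right) = \left(33819 - 4 \cdot 34^{3}\right) \left(-2092 - 2208\right) = \left(33819 - 157216\right) \left(-4300\right) = \left(-123397\right) \left(-4300\right) = 530607100$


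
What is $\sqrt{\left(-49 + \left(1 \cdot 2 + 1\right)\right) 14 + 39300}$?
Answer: $16 \sqrt{151} \approx 196.61$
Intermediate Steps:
$\sqrt{\left(-49 + \left(1 \cdot 2 + 1\right)\right) 14 + 39300} = \sqrt{\left(-49 + \left(2 + 1\right)\right) 14 + 39300} = \sqrt{\left(-49 + 3\right) 14 + 39300} = \sqrt{\left(-46\right) 14 + 39300} = \sqrt{-644 + 39300} = \sqrt{38656} = 16 \sqrt{151}$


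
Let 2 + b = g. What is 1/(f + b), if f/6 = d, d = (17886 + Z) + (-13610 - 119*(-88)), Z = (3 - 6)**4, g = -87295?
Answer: 1/1677 ≈ 0.00059630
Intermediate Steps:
Z = 81 (Z = (-3)**4 = 81)
b = -87297 (b = -2 - 87295 = -87297)
d = 14829 (d = (17886 + 81) + (-13610 - 119*(-88)) = 17967 + (-13610 + 10472) = 17967 - 3138 = 14829)
f = 88974 (f = 6*14829 = 88974)
1/(f + b) = 1/(88974 - 87297) = 1/1677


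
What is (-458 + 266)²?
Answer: 36864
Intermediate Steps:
(-458 + 266)² = (-192)² = 36864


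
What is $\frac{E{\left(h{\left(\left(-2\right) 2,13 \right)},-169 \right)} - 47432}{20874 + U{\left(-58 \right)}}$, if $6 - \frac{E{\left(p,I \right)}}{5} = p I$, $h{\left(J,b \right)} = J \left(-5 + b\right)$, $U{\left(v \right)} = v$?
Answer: $- \frac{37221}{10408} \approx -3.5762$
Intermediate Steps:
$E{\left(p,I \right)} = 30 - 5 I p$ ($E{\left(p,I \right)} = 30 - 5 p I = 30 - 5 I p$)
$\frac{E{\left(h{\left(\left(-2\right) 2,13 \right)},-169 \right)} - 47432}{20874 + U{\left(-58 \right)}} = \frac{\left(30 - - 845 \left(-2\right) 2 \left(-5 + 13\right)\right) - 47432}{20874 - 58} = \frac{\left(30 - - 845 \left(\left(-4\right) 8\right)\right) - 47432}{20816} = \left(\left(30 - \left(-845\right) \left(-32\right)\right) - 47432\right) \frac{1}{20816} = \left(\left(30 - 27040\right) - 47432\right) \frac{1}{20816} = \left(-27010 - 47432\right) \frac{1}{20816} = \left(-74442\right) \frac{1}{20816} = - \frac{37221}{10408}$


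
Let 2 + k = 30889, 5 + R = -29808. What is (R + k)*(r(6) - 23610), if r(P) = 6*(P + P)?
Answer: -25279812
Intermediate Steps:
R = -29813 (R = -5 - 29808 = -29813)
k = 30887 (k = -2 + 30889 = 30887)
r(P) = 12*P (r(P) = 6*(2*P) = 12*P)
(R + k)*(r(6) - 23610) = (-29813 + 30887)*(12*6 - 23610) = 1074*(72 - 23610) = 1074*(-23538) = -25279812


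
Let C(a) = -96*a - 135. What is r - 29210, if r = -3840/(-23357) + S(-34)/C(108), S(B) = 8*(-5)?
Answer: -7165714193110/245318571 ≈ -29210.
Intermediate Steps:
C(a) = -135 - 96*a
S(B) = -40
r = 41265800/245318571 (r = -3840/(-23357) - 40/(-135 - 96*108) = -3840*(-1/23357) - 40/(-135 - 10368) = 3840/23357 - 40/(-10503) = 3840/23357 - 40*(-1/10503) = 3840/23357 + 40/10503 = 41265800/245318571 ≈ 0.16821)
r - 29210 = 41265800/245318571 - 29210 = -7165714193110/245318571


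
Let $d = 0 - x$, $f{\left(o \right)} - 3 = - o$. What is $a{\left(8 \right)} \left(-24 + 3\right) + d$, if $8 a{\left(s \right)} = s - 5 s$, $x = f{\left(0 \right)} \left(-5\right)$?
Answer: $99$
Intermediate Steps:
$f{\left(o \right)} = 3 - o$
$x = -15$ ($x = \left(3 - 0\right) \left(-5\right) = \left(3 + 0\right) \left(-5\right) = 3 \left(-5\right) = -15$)
$a{\left(s \right)} = - \frac{s}{2}$ ($a{\left(s \right)} = \frac{s - 5 s}{8} = \frac{\left(-4\right) s}{8} = - \frac{s}{2}$)
$d = 15$ ($d = 0 - -15 = 0 + 15 = 15$)
$a{\left(8 \right)} \left(-24 + 3\right) + d = \left(- \frac{1}{2}\right) 8 \left(-24 + 3\right) + 15 = \left(-4\right) \left(-21\right) + 15 = 84 + 15 = 99$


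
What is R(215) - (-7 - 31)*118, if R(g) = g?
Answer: 4699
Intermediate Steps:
R(215) - (-7 - 31)*118 = 215 - (-7 - 31)*118 = 215 - (-38)*118 = 215 - 1*(-4484) = 215 + 4484 = 4699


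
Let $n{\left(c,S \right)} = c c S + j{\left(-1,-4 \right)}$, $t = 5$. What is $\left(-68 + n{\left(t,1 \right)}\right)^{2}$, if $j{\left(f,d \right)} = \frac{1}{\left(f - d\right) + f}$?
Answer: $\frac{7225}{4} \approx 1806.3$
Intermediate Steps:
$j{\left(f,d \right)} = \frac{1}{- d + 2 f}$
$n{\left(c,S \right)} = \frac{1}{2} + S c^{2}$ ($n{\left(c,S \right)} = c c S - \frac{1}{-4 - -2} = c^{2} S - \frac{1}{-4 + 2} = S c^{2} - \frac{1}{-2} = S c^{2} - - \frac{1}{2} = S c^{2} + \frac{1}{2} = \frac{1}{2} + S c^{2}$)
$\left(-68 + n{\left(t,1 \right)}\right)^{2} = \left(-68 + \left(\frac{1}{2} + 1 \cdot 5^{2}\right)\right)^{2} = \left(-68 + \left(\frac{1}{2} + 1 \cdot 25\right)\right)^{2} = \left(-68 + \left(\frac{1}{2} + 25\right)\right)^{2} = \left(-68 + \frac{51}{2}\right)^{2} = \left(- \frac{85}{2}\right)^{2} = \frac{7225}{4}$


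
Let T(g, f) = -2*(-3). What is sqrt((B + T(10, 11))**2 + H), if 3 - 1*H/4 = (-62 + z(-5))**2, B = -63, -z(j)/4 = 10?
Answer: I*sqrt(38355) ≈ 195.84*I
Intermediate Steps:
T(g, f) = 6
z(j) = -40 (z(j) = -4*10 = -40)
H = -41604 (H = 12 - 4*(-62 - 40)**2 = 12 - 4*(-102)**2 = 12 - 4*10404 = 12 - 41616 = -41604)
sqrt((B + T(10, 11))**2 + H) = sqrt((-63 + 6)**2 - 41604) = sqrt((-57)**2 - 41604) = sqrt(3249 - 41604) = sqrt(-38355) = I*sqrt(38355)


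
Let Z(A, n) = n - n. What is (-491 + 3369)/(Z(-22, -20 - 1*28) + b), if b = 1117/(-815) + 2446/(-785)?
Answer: -368254490/574067 ≈ -641.48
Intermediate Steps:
Z(A, n) = 0
b = -574067/127955 (b = 1117*(-1/815) + 2446*(-1/785) = -1117/815 - 2446/785 = -574067/127955 ≈ -4.4865)
(-491 + 3369)/(Z(-22, -20 - 1*28) + b) = (-491 + 3369)/(0 - 574067/127955) = 2878/(-574067/127955) = 2878*(-127955/574067) = -368254490/574067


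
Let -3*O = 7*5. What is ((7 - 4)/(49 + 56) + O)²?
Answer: 1493284/11025 ≈ 135.45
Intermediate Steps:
O = -35/3 (O = -7*5/3 = -⅓*35 = -35/3 ≈ -11.667)
((7 - 4)/(49 + 56) + O)² = ((7 - 4)/(49 + 56) - 35/3)² = (3/105 - 35/3)² = (3*(1/105) - 35/3)² = (1/35 - 35/3)² = (-1222/105)² = 1493284/11025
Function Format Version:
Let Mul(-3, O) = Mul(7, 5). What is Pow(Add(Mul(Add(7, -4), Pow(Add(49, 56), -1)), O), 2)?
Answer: Rational(1493284, 11025) ≈ 135.45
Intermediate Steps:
O = Rational(-35, 3) (O = Mul(Rational(-1, 3), Mul(7, 5)) = Mul(Rational(-1, 3), 35) = Rational(-35, 3) ≈ -11.667)
Pow(Add(Mul(Add(7, -4), Pow(Add(49, 56), -1)), O), 2) = Pow(Add(Mul(Add(7, -4), Pow(Add(49, 56), -1)), Rational(-35, 3)), 2) = Pow(Add(Mul(3, Pow(105, -1)), Rational(-35, 3)), 2) = Pow(Add(Mul(3, Rational(1, 105)), Rational(-35, 3)), 2) = Pow(Add(Rational(1, 35), Rational(-35, 3)), 2) = Pow(Rational(-1222, 105), 2) = Rational(1493284, 11025)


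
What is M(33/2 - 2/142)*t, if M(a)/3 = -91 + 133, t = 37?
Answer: 4662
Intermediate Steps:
M(a) = 126 (M(a) = 3*(-91 + 133) = 3*42 = 126)
M(33/2 - 2/142)*t = 126*37 = 4662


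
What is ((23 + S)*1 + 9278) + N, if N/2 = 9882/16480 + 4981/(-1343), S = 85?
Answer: 3052931299/325480 ≈ 9379.8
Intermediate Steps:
N = -2023981/325480 (N = 2*(9882/16480 + 4981/(-1343)) = 2*(9882*(1/16480) + 4981*(-1/1343)) = 2*(4941/8240 - 293/79) = 2*(-2023981/650960) = -2023981/325480 ≈ -6.2185)
((23 + S)*1 + 9278) + N = ((23 + 85)*1 + 9278) - 2023981/325480 = (108*1 + 9278) - 2023981/325480 = (108 + 9278) - 2023981/325480 = 9386 - 2023981/325480 = 3052931299/325480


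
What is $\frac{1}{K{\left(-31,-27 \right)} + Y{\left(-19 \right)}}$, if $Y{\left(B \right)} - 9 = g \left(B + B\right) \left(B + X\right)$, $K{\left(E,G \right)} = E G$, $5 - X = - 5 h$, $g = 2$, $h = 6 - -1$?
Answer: $- \frac{1}{750} \approx -0.0013333$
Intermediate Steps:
$h = 7$ ($h = 6 + 1 = 7$)
$X = 40$ ($X = 5 - \left(-5\right) 7 = 5 - -35 = 5 + 35 = 40$)
$Y{\left(B \right)} = 9 + 4 B \left(40 + B\right)$ ($Y{\left(B \right)} = 9 + 2 \left(B + B\right) \left(B + 40\right) = 9 + 2 \cdot 2 B \left(40 + B\right) = 9 + 4 B \left(40 + B\right)$)
$\frac{1}{K{\left(-31,-27 \right)} + Y{\left(-19 \right)}} = \frac{1}{\left(-31\right) \left(-27\right) + \left(9 + 4 \left(-19\right)^{2} + 160 \left(-19\right)\right)} = \frac{1}{837 + \left(9 + 4 \cdot 361 - 3040\right)} = \frac{1}{837 + \left(9 + 1444 - 3040\right)} = \frac{1}{837 - 1587} = \frac{1}{-750} = - \frac{1}{750}$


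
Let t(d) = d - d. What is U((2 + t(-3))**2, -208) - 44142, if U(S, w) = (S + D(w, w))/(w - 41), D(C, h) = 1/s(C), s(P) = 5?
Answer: -18318937/415 ≈ -44142.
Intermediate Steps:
t(d) = 0
D(C, h) = 1/5
U(S, w) = (1/5 + S)/(-41 + w) (U(S, w) = (S + 1/5)/(w - 41) = (1/5 + S)/(-41 + w))
U((2 + t(-3))**2, -208) - 44142 = (1/5 + (2 + 0)**2)/(-41 - 208) - 44142 = (1/5 + 2**2)/(-249) - 44142 = -(1/5 + 4)/249 - 44142 = -1/249*21/5 - 44142 = -7/415 - 44142 = -18318937/415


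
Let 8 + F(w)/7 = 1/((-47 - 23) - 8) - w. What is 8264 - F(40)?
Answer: 670807/78 ≈ 8600.1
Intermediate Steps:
F(w) = -4375/78 - 7*w (F(w) = -56 + 7*(1/((-47 - 23) - 8) - w) = -56 + 7*(1/(-70 - 8) - w) = -56 + 7*(1/(-78) - w) = -56 + 7*(-1/78 - w) = -56 + (-7/78 - 7*w) = -4375/78 - 7*w)
8264 - F(40) = 8264 - (-4375/78 - 7*40) = 8264 - (-4375/78 - 280) = 8264 - 1*(-26215/78) = 8264 + 26215/78 = 670807/78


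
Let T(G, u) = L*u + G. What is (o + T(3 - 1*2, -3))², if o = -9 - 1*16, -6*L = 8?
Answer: 400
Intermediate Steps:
L = -4/3 (L = -⅙*8 = -4/3 ≈ -1.3333)
T(G, u) = G - 4*u/3 (T(G, u) = -4*u/3 + G = G - 4*u/3)
o = -25 (o = -9 - 16 = -25)
(o + T(3 - 1*2, -3))² = (-25 + ((3 - 1*2) - 4/3*(-3)))² = (-25 + ((3 - 2) + 4))² = (-25 + (1 + 4))² = (-25 + 5)² = (-20)² = 400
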